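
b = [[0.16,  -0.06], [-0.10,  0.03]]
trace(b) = 0.19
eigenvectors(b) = [[0.86, 0.34],[-0.52, 0.94]]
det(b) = -0.00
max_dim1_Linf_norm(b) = 0.16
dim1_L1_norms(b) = [0.22, 0.13]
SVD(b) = [[-0.85, 0.52], [0.52, 0.85]] @ diag([0.20016007983517947, 0.005995201445703525]) @ [[-0.94,0.33], [-0.33,-0.94]]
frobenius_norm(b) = 0.20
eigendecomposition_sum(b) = [[0.16, -0.06], [-0.10, 0.04]] + [[-0.0, -0.0], [-0.00, -0.01]]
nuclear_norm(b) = 0.21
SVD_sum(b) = [[0.16, -0.06], [-0.1, 0.03]] + [[-0.0,-0.00], [-0.00,-0.00]]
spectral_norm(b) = 0.20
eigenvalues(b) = [0.2, -0.01]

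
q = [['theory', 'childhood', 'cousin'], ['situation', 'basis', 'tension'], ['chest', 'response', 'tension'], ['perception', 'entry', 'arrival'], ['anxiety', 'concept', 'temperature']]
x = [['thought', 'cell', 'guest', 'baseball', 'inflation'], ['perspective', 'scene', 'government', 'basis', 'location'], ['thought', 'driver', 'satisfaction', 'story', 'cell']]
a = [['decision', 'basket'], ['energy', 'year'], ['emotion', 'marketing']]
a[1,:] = ['energy', 'year']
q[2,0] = 'chest'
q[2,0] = 'chest'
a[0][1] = 'basket'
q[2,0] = 'chest'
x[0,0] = 'thought'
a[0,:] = ['decision', 'basket']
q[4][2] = 'temperature'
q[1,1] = 'basis'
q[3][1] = 'entry'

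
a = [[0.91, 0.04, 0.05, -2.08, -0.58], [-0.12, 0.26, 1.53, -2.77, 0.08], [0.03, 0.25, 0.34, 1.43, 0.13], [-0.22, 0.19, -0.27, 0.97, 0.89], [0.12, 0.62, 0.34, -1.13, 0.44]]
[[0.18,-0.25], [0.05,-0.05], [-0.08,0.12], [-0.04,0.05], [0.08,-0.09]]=a @ [[0.09, -0.12], [0.04, -0.04], [-0.06, 0.09], [-0.05, 0.07], [0.01, -0.01]]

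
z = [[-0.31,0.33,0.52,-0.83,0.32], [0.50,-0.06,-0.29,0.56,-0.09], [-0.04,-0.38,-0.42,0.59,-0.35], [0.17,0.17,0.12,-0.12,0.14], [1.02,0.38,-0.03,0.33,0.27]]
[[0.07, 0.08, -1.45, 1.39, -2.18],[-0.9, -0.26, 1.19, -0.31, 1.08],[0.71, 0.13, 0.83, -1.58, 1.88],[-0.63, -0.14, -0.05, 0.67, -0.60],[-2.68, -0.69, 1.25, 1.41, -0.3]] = z @[[-2.09,-0.53,-0.28,1.71,-1.47], [-2.40,-1.56,1.28,-0.54,0.99], [-0.11,2.30,-0.63,-0.84,-2.76], [0.13,1.12,2.33,-2.23,1.97], [1.18,0.52,0.95,2.14,0.35]]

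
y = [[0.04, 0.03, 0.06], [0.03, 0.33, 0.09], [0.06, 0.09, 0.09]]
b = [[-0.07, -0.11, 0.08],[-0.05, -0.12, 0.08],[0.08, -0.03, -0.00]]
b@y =[[-0.00, -0.03, -0.01], [-0.00, -0.03, -0.01], [0.00, -0.01, 0.00]]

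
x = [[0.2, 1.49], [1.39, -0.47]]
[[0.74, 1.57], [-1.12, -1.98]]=x @ [[-0.61, -1.02],[0.58, 1.19]]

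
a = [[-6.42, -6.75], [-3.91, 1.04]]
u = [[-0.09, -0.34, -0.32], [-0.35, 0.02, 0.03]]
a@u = [[2.94,2.05,1.85], [-0.01,1.35,1.28]]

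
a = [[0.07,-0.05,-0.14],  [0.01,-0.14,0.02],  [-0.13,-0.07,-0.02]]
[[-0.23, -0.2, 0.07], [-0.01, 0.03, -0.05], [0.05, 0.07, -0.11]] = a@[[-0.66, -0.64, 0.69], [0.2, -0.10, 0.39], [1.22, 1.15, -0.27]]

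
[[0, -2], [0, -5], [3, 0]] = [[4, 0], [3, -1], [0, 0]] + [[-4, -2], [-3, -4], [3, 0]]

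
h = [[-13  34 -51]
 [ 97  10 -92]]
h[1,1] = 10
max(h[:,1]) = 34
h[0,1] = 34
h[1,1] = 10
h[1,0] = 97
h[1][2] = -92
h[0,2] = -51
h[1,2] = -92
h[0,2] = -51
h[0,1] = 34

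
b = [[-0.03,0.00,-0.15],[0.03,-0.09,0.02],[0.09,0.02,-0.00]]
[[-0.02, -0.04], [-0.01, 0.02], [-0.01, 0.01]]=b @ [[-0.13,  0.17], [0.07,  -0.07], [0.15,  0.24]]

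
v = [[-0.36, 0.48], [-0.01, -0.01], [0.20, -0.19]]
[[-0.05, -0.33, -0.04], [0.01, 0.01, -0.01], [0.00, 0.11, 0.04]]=v@[[-0.31, -0.33, 0.37], [-0.33, -0.94, 0.2]]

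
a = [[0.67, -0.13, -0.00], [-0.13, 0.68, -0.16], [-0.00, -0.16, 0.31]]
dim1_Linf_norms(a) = [0.67, 0.68, 0.31]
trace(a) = 1.66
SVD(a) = [[-0.61, -0.79, 0.11], [0.76, -0.53, 0.37], [-0.23, 0.31, 0.92]] @ diag([0.8327858227660916, 0.5820204578775594, 0.24519371935634904]) @ [[-0.61, 0.76, -0.23],[-0.79, -0.53, 0.31],[0.11, 0.37, 0.92]]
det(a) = 0.12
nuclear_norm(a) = 1.66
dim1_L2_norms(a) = [0.68, 0.71, 0.35]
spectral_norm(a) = 0.83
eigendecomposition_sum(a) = [[0.31, -0.38, 0.12],  [-0.38, 0.48, -0.15],  [0.12, -0.15, 0.05]] + [[0.36, 0.24, -0.14], [0.24, 0.16, -0.1], [-0.14, -0.10, 0.06]] + [[0.00, 0.01, 0.03], [0.01, 0.03, 0.08], [0.03, 0.08, 0.21]]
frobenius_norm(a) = 1.05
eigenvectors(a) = [[0.61,  0.79,  0.11],[-0.76,  0.53,  0.37],[0.23,  -0.31,  0.92]]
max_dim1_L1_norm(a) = 0.97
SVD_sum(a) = [[0.31, -0.38, 0.12], [-0.38, 0.48, -0.15], [0.12, -0.15, 0.05]] + [[0.36, 0.24, -0.14], [0.24, 0.16, -0.10], [-0.14, -0.1, 0.06]] + [[0.00, 0.01, 0.03], [0.01, 0.03, 0.08], [0.03, 0.08, 0.21]]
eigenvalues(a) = [0.83, 0.58, 0.25]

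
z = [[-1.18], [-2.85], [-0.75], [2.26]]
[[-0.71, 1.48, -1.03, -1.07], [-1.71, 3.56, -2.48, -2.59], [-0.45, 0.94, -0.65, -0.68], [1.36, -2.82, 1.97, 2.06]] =z@[[0.60, -1.25, 0.87, 0.91]]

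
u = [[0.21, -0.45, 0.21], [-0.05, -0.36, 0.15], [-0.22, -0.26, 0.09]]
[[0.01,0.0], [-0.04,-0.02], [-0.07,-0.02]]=u @ [[0.24, 0.08], [0.03, 0.01], [-0.14, -0.05]]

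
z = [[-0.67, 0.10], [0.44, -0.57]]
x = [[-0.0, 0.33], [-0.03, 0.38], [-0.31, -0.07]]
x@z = [[0.15, -0.19],[0.19, -0.22],[0.18, 0.01]]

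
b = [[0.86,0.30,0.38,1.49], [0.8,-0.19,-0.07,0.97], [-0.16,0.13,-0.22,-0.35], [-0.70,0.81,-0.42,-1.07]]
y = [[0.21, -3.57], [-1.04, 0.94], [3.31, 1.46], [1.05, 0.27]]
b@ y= [[2.69, -1.83],[1.15, -2.87],[-1.26, 0.28],[-3.50, 2.36]]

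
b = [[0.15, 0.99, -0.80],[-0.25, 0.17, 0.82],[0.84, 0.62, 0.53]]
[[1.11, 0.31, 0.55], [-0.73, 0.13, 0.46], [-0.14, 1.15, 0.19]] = b@ [[0.16, 0.84, -0.52], [0.35, 0.44, 0.82], [-0.92, 0.32, 0.23]]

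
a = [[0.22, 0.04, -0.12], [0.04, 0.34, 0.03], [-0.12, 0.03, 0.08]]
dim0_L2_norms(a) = [0.25, 0.34, 0.15]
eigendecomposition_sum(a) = [[0.0,  -0.0,  0.0],[-0.00,  0.0,  -0.00],[0.00,  -0.0,  0.0]] + [[0.18, -0.07, -0.12], [-0.07, 0.02, 0.04], [-0.12, 0.04, 0.08]] + [[0.04,0.11,-0.00], [0.11,0.32,-0.01], [-0.00,-0.01,0.0]]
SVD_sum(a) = [[0.04, 0.11, -0.00], [0.11, 0.32, -0.01], [-0.00, -0.01, 0.00]] + [[0.18, -0.07, -0.12], [-0.07, 0.02, 0.04], [-0.12, 0.04, 0.08]] + [[0.00, -0.0, 0.00], [-0.00, 0.00, -0.00], [0.00, -0.0, 0.00]]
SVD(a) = [[-0.32, 0.80, 0.50], [-0.95, -0.29, -0.14], [0.04, -0.52, 0.85]] @ diag([0.3523314714190283, 0.2829132761501691, 0.004755252430802686]) @ [[-0.32, -0.95, 0.04], [0.80, -0.29, -0.52], [0.5, -0.14, 0.85]]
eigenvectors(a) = [[0.50, -0.80, 0.32], [-0.14, 0.29, 0.95], [0.85, 0.52, -0.04]]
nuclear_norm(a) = 0.64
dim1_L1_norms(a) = [0.38, 0.41, 0.23]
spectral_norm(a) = 0.35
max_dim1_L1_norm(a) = 0.41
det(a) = 0.00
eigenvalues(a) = [0.0, 0.28, 0.35]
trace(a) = 0.64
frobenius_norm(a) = 0.45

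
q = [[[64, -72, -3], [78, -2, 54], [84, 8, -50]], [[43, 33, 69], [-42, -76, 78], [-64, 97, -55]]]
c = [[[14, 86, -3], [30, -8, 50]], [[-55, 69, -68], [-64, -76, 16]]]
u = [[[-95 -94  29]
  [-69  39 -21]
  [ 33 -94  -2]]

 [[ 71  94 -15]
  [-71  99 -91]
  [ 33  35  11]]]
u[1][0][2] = -15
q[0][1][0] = 78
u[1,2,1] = 35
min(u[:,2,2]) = -2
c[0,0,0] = 14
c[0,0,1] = 86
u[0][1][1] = 39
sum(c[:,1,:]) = -52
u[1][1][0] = -71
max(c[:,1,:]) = 50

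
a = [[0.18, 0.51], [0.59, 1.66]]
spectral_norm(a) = 1.84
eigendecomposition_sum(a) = [[-0.0,0.00], [0.00,-0.0]] + [[0.18, 0.51], [0.59, 1.66]]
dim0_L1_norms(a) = [0.77, 2.17]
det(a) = -0.00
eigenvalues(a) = [-0.0, 1.84]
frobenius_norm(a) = 1.84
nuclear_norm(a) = 1.84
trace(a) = 1.84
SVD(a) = [[-0.29, -0.96],  [-0.96, 0.29]] @ diag([1.8428778314064667, 0.001139522091053068]) @ [[-0.33,  -0.94], [0.94,  -0.33]]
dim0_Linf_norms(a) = [0.59, 1.66]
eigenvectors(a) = [[-0.94,-0.29], [0.33,-0.96]]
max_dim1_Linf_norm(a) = 1.66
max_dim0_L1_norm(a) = 2.17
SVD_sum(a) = [[0.18, 0.51], [0.59, 1.66]] + [[-0.00, 0.0],  [0.0, -0.0]]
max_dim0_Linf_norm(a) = 1.66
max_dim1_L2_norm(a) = 1.76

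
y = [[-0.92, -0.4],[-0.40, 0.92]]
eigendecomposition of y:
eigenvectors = [[-0.98, 0.2], [-0.2, -0.98]]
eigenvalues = [-1.0, 1.0]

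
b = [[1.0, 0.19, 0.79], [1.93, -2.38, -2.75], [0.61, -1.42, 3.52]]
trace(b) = 2.14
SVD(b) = [[0.13, 0.19, -0.97],[-0.76, 0.65, 0.03],[0.64, 0.73, 0.23]] @ diag([4.628790933889808, 3.320234967709806, 0.9701722782766904]) @ [[-0.20, 0.20, 0.96], [0.57, -0.77, 0.28], [-0.79, -0.61, -0.04]]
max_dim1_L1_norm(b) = 7.06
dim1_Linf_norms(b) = [1.0, 2.75, 3.52]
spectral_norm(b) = 4.63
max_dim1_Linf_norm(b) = 3.52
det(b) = -14.91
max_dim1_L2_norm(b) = 4.12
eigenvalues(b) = [-3.16, 1.14, 4.16]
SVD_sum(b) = [[-0.12, 0.12, 0.57], [0.71, -0.69, -3.35], [-0.6, 0.58, 2.85]] + [[0.37, -0.5, 0.18], [1.25, -1.67, 0.61], [1.39, -1.87, 0.68]] + [[0.75, 0.57, 0.04], [-0.02, -0.02, -0.00], [-0.18, -0.14, -0.01]]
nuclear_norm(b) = 8.92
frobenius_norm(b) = 5.78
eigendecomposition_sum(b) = [[-0.13,  0.24,  0.11], [1.46,  -2.74,  -1.30], [0.32,  -0.6,  -0.29]] + [[1.07, 0.14, -0.2],[0.55, 0.07, -0.1],[0.05, 0.01, -0.01]] + [[0.05, -0.19, 0.87], [-0.08, 0.29, -1.35], [0.23, -0.82, 3.82]]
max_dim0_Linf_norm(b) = 3.52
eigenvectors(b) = [[-0.09, 0.89, 0.21], [0.97, 0.45, -0.33], [0.21, 0.04, 0.92]]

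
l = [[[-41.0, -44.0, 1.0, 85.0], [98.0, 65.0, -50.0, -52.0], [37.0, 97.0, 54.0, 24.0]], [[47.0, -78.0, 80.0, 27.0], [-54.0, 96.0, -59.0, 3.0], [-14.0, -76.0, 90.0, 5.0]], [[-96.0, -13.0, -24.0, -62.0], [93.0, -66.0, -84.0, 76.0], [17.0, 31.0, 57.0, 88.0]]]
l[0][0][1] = -44.0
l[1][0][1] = -78.0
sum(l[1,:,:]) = 67.0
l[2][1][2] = -84.0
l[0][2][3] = 24.0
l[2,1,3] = 76.0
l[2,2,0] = 17.0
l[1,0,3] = 27.0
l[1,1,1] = 96.0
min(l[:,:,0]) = -96.0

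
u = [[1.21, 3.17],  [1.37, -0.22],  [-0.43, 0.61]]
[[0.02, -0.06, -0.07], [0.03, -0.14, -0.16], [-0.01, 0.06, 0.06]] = u@[[0.02,-0.1,-0.11], [-0.00,0.02,0.02]]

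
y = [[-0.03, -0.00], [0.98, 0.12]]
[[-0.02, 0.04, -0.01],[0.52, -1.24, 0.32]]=y @ [[0.53,-1.28,0.33], [-0.03,0.08,-0.02]]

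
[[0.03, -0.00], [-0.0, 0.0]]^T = [[0.03, -0.00],  [-0.0, 0.00]]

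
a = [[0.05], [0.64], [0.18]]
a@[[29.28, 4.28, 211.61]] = [[1.46, 0.21, 10.58],[18.74, 2.74, 135.43],[5.27, 0.77, 38.09]]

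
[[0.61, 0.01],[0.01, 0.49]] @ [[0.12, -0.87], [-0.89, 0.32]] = [[0.06,-0.53], [-0.43,0.15]]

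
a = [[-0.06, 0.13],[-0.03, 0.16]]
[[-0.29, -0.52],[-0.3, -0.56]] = a@[[1.3, 1.85], [-1.62, -3.15]]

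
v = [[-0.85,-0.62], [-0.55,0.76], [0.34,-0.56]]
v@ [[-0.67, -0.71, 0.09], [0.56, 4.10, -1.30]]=[[0.22, -1.94, 0.73],[0.79, 3.51, -1.04],[-0.54, -2.54, 0.76]]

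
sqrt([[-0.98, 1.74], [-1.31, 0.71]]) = [[0.19,1.16], [-0.87,1.31]]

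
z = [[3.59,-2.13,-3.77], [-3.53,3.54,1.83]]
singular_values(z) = [7.56, 1.68]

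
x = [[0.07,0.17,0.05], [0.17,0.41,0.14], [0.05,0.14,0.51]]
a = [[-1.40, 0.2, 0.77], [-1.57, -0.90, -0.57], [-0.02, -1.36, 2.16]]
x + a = [[-1.33,  0.37,  0.82],[-1.4,  -0.49,  -0.43],[0.03,  -1.22,  2.67]]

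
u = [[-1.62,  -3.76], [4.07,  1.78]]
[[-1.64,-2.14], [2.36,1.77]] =u @ [[0.48, 0.23], [0.23, 0.47]]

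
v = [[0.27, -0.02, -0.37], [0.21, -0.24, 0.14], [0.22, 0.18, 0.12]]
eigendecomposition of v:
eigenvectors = [[0.73+0.00j, (0.73-0j), (0.16+0j)], [0.16-0.28j, 0.16+0.28j, (-0.94+0j)], [0.06-0.60j, 0.06+0.60j, (0.3+0j)]]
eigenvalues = [(0.24+0.31j), (0.24-0.31j), (-0.32+0j)]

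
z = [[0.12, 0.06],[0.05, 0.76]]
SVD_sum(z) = [[0.01, 0.07],  [0.06, 0.76]] + [[0.11, -0.01], [-0.01, 0.0]]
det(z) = 0.09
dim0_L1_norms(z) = [0.17, 0.82]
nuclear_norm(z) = 0.88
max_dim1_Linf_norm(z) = 0.76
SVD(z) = [[0.09,1.00], [1.00,-0.09]] @ diag([0.7647205700749204, 0.11533624627275155]) @ [[0.08, 1.0], [1.00, -0.08]]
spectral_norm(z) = 0.76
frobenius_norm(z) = 0.77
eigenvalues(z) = [0.12, 0.76]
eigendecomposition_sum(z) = [[0.11, -0.01], [-0.01, 0.00]] + [[0.01,0.07],  [0.06,0.76]]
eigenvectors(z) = [[-1.00, -0.09], [0.08, -1.0]]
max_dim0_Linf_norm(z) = 0.76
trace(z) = 0.88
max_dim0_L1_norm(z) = 0.82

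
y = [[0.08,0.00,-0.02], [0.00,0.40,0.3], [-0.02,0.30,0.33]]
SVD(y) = [[-0.02, -0.86, 0.51], [0.75, -0.35, -0.57], [0.67, 0.36, 0.65]] @ diag([0.6673360164285029, 0.08845120720428662, 0.054212776367210495]) @ [[-0.02, 0.75, 0.67], [-0.86, -0.35, 0.36], [0.51, -0.57, 0.65]]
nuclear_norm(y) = 0.81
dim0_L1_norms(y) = [0.1, 0.7, 0.65]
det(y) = 0.00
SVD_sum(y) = [[0.0, -0.01, -0.01], [-0.01, 0.37, 0.33], [-0.01, 0.33, 0.30]] + [[0.07,0.03,-0.03], [0.03,0.01,-0.01], [-0.03,-0.01,0.01]] + [[0.01,-0.02,0.02], [-0.02,0.02,-0.02], [0.02,-0.02,0.02]]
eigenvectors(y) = [[0.86,0.51,-0.02], [0.35,-0.57,0.75], [-0.36,0.65,0.67]]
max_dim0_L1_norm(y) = 0.7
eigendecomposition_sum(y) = [[0.07, 0.03, -0.03], [0.03, 0.01, -0.01], [-0.03, -0.01, 0.01]] + [[0.01, -0.02, 0.02], [-0.02, 0.02, -0.02], [0.02, -0.02, 0.02]] + [[0.0, -0.01, -0.01], [-0.01, 0.37, 0.33], [-0.01, 0.33, 0.30]]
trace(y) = 0.81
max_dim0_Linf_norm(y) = 0.4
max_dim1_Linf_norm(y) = 0.4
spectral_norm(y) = 0.67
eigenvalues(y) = [0.09, 0.05, 0.67]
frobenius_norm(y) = 0.68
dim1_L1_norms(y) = [0.1, 0.7, 0.65]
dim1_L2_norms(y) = [0.08, 0.5, 0.45]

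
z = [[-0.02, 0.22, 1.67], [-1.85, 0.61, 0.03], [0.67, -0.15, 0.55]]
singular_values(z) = [2.07, 1.76, 0.0]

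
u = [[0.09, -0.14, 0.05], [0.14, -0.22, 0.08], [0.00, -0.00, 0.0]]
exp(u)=[[1.08, -0.13, 0.05], [0.13, 0.79, 0.07], [0.00, 0.0, 1.0]]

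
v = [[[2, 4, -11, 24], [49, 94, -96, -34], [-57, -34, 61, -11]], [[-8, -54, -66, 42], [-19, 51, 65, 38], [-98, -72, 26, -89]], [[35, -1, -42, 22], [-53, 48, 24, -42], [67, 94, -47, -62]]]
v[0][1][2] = -96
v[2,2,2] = -47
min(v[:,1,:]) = -96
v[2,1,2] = 24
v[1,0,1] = -54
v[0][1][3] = -34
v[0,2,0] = -57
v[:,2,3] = [-11, -89, -62]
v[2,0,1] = -1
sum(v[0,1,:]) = 13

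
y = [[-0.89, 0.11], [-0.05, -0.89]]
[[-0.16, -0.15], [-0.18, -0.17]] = y @[[0.2, 0.19],[0.19, 0.18]]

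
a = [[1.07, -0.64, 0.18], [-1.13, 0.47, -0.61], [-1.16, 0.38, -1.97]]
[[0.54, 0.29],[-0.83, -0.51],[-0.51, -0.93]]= a @[[1.85,0.48], [2.13,0.42], [-0.42,0.27]]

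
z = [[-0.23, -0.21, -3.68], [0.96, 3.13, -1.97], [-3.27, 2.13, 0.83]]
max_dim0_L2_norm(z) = 4.26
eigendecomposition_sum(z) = [[(-1.94-0j), (0.47-0j), (-1.57+0j)], [(-0.18-0j), 0.04-0.00j, (-0.14+0j)], [-1.51-0.00j, 0.37-0.00j, (-1.22+0j)]] + [[(0.85-0j), -0.34+1.21j, -1.05-0.14j],  [(0.57-1.25j), 1.54+1.31j, -0.91+1.45j],  [(-0.88-0.37j), 0.88-1.10j, 1.03+0.60j]] + [[0.85+0.00j, (-0.34-1.21j), -1.05+0.14j], [(0.57+1.25j), 1.54-1.31j, (-0.91-1.45j)], [-0.88+0.37j, (0.88+1.1j), (1.03-0.6j)]]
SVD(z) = [[-0.70, -0.16, -0.70], [-0.70, 0.32, 0.63], [0.13, 0.93, -0.33]] @ diag([4.535428305862006, 4.126206888794717, 2.5616023878128917]) @ [[-0.2, -0.4, 0.9],[-0.66, 0.73, 0.17],[0.73, 0.55, 0.41]]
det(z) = -47.94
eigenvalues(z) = [(-3.12+0j), (3.42+1.91j), (3.42-1.91j)]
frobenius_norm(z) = 6.65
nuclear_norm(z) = 11.22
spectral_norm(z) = 4.54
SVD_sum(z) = [[0.65, 1.25, -2.84], [0.65, 1.26, -2.86], [-0.12, -0.23, 0.51]] + [[0.42, -0.47, -0.11],[-0.87, 0.97, 0.23],[-2.53, 2.83, 0.67]] + [[-1.3, -0.99, -0.73], [1.18, 0.90, 0.66], [-0.62, -0.47, -0.35]]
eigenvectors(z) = [[(-0.79+0j),(0.19+0.41j),0.19-0.41j], [(-0.07+0j),0.73+0.00j,(0.73-0j)], [-0.61+0.00j,-0.02-0.51j,(-0.02+0.51j)]]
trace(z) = 3.73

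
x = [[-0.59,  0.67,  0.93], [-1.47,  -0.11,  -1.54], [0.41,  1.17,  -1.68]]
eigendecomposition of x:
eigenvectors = [[-0.12-0.46j, (-0.12+0.46j), (-0.64+0j)], [(0.77+0j), (0.77-0j), 0.13+0.00j], [(0.2-0.36j), 0.20+0.36j, 0.76+0.00j]]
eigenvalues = [(-0.28+1.6j), (-0.28-1.6j), (-1.83+0j)]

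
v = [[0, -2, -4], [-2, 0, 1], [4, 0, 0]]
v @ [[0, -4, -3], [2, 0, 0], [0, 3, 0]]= [[-4, -12, 0], [0, 11, 6], [0, -16, -12]]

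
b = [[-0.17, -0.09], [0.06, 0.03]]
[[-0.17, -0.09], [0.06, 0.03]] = b @ [[1.0, -0.02],[0.02, 1.0]]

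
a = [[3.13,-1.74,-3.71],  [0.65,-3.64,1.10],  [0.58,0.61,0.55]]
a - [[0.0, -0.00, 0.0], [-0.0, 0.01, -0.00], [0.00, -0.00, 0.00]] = [[3.13, -1.74, -3.71], [0.65, -3.65, 1.1], [0.58, 0.61, 0.55]]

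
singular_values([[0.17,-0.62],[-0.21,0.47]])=[0.82, 0.06]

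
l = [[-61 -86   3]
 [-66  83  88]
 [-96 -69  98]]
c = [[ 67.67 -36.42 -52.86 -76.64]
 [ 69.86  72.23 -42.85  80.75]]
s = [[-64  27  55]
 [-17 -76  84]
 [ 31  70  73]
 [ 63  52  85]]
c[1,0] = 69.86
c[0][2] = -52.86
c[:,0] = [67.67, 69.86]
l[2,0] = -96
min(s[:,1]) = -76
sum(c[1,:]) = 179.99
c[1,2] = -42.85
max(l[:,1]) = 83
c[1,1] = 72.23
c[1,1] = 72.23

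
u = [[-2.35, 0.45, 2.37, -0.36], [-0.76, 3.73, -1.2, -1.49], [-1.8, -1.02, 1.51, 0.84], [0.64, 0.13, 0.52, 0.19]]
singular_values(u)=[4.57, 3.94, 0.99, 0.46]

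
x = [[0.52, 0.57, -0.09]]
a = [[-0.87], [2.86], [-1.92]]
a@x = [[-0.45,-0.5,0.08], [1.49,1.63,-0.26], [-1.0,-1.09,0.17]]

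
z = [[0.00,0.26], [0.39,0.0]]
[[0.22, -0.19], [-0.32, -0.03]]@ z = [[-0.07, 0.06], [-0.01, -0.08]]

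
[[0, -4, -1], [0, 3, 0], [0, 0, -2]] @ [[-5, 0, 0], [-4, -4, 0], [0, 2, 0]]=[[16, 14, 0], [-12, -12, 0], [0, -4, 0]]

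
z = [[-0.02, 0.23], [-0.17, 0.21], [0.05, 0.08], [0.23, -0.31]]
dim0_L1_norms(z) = [0.47, 0.83]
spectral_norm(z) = 0.51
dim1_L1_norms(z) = [0.25, 0.38, 0.13, 0.54]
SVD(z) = [[-0.4,  0.71], [-0.52,  -0.27], [-0.08,  0.59], [0.75,  0.27]] @ diag([0.5138608194287013, 0.1419403334364949]) @ [[0.51, -0.86], [0.86, 0.51]]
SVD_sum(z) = [[-0.11, 0.18],[-0.14, 0.23],[-0.02, 0.04],[0.2, -0.33]] + [[0.09, 0.05], [-0.03, -0.02], [0.07, 0.04], [0.03, 0.02]]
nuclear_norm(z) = 0.66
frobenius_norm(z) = 0.53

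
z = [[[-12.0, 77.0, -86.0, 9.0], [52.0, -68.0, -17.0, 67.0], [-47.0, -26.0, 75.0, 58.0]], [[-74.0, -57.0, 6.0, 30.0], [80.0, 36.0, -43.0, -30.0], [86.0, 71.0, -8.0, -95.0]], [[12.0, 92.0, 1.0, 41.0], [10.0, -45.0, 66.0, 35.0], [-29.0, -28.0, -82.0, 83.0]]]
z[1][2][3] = -95.0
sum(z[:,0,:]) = 39.0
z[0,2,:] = [-47.0, -26.0, 75.0, 58.0]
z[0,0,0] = -12.0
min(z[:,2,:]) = -95.0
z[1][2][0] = 86.0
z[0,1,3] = 67.0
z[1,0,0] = -74.0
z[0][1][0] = 52.0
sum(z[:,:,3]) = 198.0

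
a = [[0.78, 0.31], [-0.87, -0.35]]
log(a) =[[(2.3-2.42j), (2.83-2.19j)], [(-7.94+6.14j), -8.01+5.56j]]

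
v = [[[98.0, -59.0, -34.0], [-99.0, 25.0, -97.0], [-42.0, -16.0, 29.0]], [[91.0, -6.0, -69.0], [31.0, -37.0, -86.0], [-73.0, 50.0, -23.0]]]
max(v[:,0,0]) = 98.0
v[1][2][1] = 50.0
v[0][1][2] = -97.0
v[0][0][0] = 98.0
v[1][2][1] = 50.0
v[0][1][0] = -99.0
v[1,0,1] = -6.0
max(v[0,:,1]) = 25.0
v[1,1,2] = -86.0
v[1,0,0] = 91.0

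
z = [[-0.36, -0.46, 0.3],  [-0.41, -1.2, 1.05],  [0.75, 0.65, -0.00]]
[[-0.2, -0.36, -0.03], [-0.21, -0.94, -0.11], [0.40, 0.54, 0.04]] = z@[[0.61,-0.09,-0.06], [-0.09,0.93,0.13], [-0.06,0.13,0.02]]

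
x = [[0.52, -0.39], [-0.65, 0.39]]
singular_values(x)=[1.0, 0.05]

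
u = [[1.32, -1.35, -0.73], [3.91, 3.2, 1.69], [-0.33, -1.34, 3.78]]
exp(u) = [[1.61,2.85,-16.1], [4.16,-8.59,10.22], [-30.23,-18.02,30.37]]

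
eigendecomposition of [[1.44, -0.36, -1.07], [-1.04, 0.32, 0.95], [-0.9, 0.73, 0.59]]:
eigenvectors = [[-0.67,0.65,0.35], [0.53,0.42,-0.55], [0.51,0.64,0.76]]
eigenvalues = [2.54, 0.16, -0.34]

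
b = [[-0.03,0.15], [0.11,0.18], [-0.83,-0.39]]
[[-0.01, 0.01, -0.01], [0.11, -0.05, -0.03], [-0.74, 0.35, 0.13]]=b@ [[0.83,-0.41,-0.12], [0.13,-0.03,-0.07]]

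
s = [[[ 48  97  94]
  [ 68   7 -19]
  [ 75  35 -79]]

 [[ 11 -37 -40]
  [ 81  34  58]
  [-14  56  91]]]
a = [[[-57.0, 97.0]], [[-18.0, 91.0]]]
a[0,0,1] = 97.0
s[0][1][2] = -19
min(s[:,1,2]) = -19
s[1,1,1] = 34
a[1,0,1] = 91.0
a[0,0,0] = -57.0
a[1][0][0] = -18.0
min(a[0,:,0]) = -57.0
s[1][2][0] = -14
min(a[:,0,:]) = -57.0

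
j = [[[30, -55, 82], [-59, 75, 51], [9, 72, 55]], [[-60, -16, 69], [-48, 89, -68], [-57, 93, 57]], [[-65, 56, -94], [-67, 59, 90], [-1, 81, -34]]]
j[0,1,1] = 75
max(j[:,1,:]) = 90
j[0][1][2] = 51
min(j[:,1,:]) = -68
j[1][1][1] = 89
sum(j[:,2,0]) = -49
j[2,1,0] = -67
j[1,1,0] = -48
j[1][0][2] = 69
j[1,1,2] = -68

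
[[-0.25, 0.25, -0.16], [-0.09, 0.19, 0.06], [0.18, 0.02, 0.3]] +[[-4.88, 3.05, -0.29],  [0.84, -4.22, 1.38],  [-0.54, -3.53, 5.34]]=[[-5.13, 3.30, -0.45], [0.75, -4.03, 1.44], [-0.36, -3.51, 5.64]]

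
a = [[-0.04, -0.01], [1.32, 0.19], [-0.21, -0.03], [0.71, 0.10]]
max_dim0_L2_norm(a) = 1.51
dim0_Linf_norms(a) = [1.32, 0.19]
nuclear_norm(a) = 1.53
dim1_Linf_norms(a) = [0.04, 1.32, 0.21, 0.71]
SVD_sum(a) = [[-0.04, -0.01], [1.32, 0.19], [-0.21, -0.03], [0.71, 0.10]] + [[0.0, -0.00], [-0.0, 0.0], [-0.00, 0.0], [0.00, -0.00]]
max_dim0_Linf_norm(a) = 1.32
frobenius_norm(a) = 1.53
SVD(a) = [[-0.03, -0.91],  [0.87, 0.18],  [-0.14, 0.02],  [0.47, -0.37]] @ diag([1.5294699956911737, 0.004640288831795179]) @ [[0.99, 0.14], [-0.14, 0.99]]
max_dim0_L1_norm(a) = 2.28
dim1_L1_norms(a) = [0.05, 1.51, 0.24, 0.81]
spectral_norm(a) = 1.53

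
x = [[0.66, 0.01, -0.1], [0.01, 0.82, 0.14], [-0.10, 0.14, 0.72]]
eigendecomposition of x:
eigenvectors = [[-0.64, 0.74, -0.2], [0.37, 0.52, 0.77], [-0.67, -0.42, 0.61]]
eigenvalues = [0.55, 0.72, 0.93]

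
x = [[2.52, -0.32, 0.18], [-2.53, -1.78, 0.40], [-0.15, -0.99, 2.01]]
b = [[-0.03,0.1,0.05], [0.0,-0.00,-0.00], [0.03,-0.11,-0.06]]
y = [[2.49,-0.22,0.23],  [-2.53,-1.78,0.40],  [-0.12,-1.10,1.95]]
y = x + b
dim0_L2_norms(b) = [0.04, 0.15, 0.08]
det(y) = -8.03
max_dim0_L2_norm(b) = 0.15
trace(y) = 2.66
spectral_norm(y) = 3.82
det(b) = 0.00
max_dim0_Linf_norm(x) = 2.53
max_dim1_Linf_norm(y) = 2.53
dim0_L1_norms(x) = [5.2, 3.09, 2.59]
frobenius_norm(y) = 4.59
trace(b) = -0.09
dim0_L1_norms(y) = [5.14, 3.1, 2.58]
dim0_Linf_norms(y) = [2.53, 1.78, 1.95]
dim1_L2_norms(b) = [0.12, 0.0, 0.13]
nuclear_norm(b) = 0.18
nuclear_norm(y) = 7.09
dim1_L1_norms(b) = [0.18, 0.0, 0.2]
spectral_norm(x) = 3.82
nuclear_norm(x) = 7.21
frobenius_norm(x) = 4.61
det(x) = -9.22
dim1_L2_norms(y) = [2.51, 3.12, 2.24]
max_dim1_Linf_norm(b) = 0.11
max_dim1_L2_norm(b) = 0.13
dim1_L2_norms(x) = [2.55, 3.12, 2.25]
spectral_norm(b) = 0.17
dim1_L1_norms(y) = [2.94, 4.71, 3.17]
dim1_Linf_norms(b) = [0.1, 0.0, 0.11]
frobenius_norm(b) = 0.17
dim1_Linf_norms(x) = [2.52, 2.53, 2.01]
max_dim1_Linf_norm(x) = 2.53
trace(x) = 2.75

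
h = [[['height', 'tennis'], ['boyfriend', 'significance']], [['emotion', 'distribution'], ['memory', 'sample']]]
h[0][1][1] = 'significance'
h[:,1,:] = [['boyfriend', 'significance'], ['memory', 'sample']]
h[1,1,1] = 'sample'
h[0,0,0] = 'height'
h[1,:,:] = [['emotion', 'distribution'], ['memory', 'sample']]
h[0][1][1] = 'significance'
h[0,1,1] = 'significance'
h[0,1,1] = 'significance'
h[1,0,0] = 'emotion'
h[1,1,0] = 'memory'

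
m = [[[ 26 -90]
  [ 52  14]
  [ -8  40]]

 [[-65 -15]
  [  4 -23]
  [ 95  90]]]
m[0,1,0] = 52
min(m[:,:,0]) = -65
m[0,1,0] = 52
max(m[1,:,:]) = 95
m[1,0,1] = -15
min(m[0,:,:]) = -90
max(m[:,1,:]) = 52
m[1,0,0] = -65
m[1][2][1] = 90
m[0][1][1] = 14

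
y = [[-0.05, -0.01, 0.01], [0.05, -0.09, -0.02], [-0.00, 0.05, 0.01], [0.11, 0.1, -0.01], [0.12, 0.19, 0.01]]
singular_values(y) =[0.28, 0.11, 0.01]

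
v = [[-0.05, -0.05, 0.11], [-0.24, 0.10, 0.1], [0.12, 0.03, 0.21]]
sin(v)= [[-0.05, -0.05, 0.11], [-0.24, 0.10, 0.1], [0.12, 0.03, 0.21]]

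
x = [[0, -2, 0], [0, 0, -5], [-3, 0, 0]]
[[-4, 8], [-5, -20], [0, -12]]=x @[[0, 4], [2, -4], [1, 4]]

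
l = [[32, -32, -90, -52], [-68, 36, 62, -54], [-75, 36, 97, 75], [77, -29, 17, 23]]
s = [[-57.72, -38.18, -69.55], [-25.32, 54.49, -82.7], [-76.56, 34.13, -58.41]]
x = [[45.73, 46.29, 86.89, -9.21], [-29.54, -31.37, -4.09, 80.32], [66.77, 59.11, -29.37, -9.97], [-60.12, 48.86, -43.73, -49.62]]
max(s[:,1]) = 54.49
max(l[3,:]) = 77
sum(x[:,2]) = 9.699999999999996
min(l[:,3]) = -54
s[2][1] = 34.13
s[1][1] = 54.49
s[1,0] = -25.32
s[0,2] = -69.55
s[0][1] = -38.18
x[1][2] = -4.09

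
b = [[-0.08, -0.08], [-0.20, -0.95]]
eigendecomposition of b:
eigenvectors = [[0.98, 0.09], [-0.22, 1.0]]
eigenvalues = [-0.06, -0.97]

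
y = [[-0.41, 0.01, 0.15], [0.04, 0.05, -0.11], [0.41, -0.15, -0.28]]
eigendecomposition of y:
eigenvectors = [[0.59, -0.44, 0.12], [-0.17, -0.40, -0.87], [-0.79, -0.80, 0.47]]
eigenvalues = [-0.62, -0.13, 0.1]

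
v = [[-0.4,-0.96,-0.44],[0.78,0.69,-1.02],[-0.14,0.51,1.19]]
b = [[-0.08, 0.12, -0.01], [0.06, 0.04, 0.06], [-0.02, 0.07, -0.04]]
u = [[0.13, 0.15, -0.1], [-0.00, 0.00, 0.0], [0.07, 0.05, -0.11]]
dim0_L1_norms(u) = [0.2, 0.2, 0.21]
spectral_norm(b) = 0.16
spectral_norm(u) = 0.26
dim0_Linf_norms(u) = [0.13, 0.15, 0.11]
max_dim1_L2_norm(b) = 0.14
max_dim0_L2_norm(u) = 0.16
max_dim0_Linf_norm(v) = 1.19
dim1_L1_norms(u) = [0.38, 0.0, 0.23]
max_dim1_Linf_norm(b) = 0.12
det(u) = 0.00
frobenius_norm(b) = 0.19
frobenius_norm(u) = 0.26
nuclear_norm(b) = 0.29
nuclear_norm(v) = 3.18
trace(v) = 1.48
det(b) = 0.00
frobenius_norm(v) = 2.26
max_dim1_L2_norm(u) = 0.22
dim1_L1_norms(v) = [1.8, 2.49, 1.84]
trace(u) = 0.02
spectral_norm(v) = 1.71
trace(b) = -0.08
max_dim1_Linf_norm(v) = 1.19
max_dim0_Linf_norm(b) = 0.12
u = b @ v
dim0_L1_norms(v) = [1.32, 2.16, 2.65]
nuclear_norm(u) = 0.31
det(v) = -0.00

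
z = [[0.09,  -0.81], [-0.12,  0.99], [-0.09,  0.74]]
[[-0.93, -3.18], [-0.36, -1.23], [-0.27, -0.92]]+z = [[-0.84, -3.99], [-0.48, -0.24], [-0.36, -0.18]]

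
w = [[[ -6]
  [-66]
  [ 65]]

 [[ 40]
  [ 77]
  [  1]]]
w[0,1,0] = -66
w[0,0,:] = [-6]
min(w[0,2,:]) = 65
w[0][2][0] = 65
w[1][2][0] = 1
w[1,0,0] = 40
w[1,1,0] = 77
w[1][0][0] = 40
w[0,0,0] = -6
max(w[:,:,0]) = 77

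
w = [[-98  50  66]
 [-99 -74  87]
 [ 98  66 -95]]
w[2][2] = -95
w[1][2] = 87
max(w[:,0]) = 98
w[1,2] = 87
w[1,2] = 87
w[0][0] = -98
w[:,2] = [66, 87, -95]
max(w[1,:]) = 87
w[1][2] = 87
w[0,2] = 66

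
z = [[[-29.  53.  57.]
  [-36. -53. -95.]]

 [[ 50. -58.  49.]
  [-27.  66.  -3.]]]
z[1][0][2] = 49.0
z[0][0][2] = 57.0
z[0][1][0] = -36.0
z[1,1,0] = -27.0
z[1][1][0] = -27.0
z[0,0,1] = 53.0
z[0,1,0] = -36.0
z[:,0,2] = [57.0, 49.0]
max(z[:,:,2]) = 57.0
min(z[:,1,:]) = -95.0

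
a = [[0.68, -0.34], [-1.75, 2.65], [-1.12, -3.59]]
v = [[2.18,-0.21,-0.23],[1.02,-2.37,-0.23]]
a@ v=[[1.14,0.66,-0.08], [-1.11,-5.91,-0.21], [-6.1,8.74,1.08]]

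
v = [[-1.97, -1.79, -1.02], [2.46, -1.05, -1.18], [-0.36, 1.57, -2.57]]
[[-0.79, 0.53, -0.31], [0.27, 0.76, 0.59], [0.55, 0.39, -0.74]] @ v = [[2.97, 0.37, 0.98], [1.13, -0.36, -2.69], [0.14, -2.56, 0.88]]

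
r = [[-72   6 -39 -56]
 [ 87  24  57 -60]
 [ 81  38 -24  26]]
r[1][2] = 57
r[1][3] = -60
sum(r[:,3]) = -90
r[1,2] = 57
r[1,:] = [87, 24, 57, -60]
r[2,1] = 38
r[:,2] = [-39, 57, -24]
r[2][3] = 26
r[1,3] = -60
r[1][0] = 87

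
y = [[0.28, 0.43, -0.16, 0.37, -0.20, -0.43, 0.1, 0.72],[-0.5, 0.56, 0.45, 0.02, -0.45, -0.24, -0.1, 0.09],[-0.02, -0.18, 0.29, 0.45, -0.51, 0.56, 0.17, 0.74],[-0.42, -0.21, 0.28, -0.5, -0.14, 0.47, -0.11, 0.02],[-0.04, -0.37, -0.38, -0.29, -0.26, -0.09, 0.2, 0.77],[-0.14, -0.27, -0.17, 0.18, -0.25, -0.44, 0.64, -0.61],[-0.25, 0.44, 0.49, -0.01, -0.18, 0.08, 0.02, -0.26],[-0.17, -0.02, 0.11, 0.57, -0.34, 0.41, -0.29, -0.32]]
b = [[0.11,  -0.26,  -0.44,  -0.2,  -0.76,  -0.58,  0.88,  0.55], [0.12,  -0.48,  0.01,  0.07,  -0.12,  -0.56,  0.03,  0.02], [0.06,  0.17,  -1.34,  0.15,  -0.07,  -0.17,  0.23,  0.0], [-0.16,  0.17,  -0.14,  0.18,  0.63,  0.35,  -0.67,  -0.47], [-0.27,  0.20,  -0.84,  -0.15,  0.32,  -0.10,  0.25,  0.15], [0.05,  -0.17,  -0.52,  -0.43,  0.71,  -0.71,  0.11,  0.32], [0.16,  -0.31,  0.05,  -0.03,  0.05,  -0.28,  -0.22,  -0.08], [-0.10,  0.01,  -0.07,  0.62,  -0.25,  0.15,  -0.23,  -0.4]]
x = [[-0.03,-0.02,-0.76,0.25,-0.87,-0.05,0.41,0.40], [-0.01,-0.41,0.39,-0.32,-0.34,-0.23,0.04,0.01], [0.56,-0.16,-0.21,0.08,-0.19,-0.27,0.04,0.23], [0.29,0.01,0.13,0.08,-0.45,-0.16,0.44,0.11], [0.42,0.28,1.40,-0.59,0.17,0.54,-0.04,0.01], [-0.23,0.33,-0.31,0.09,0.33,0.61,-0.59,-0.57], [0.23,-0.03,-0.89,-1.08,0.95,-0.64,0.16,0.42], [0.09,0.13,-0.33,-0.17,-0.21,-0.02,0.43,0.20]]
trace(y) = -0.37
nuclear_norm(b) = 6.39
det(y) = -0.00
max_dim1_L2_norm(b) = 1.52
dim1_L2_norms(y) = [1.09, 1.02, 1.21, 0.9, 1.04, 1.09, 0.78, 0.91]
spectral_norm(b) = 2.13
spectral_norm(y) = 1.56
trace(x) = 0.57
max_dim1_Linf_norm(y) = 0.77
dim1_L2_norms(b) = [1.52, 0.76, 1.39, 1.14, 1.02, 1.27, 0.51, 0.84]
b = y @ x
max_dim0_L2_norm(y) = 1.49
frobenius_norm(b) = 3.12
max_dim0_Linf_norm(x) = 1.4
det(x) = 0.01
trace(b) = -2.54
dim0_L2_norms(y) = [0.79, 0.99, 0.9, 1.02, 0.89, 1.07, 0.77, 1.49]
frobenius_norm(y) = 2.86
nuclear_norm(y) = 6.77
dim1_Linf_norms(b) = [0.88, 0.56, 1.34, 0.67, 0.84, 0.71, 0.31, 0.62]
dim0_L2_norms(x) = [0.83, 0.63, 1.94, 1.31, 1.48, 1.11, 0.96, 0.88]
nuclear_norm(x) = 7.68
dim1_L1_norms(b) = [3.78, 1.41, 2.19, 2.77, 2.28, 3.02, 1.18, 1.83]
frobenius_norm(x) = 3.42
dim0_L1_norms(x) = [1.86, 1.37, 4.42, 2.66, 3.51, 2.52, 2.15, 1.95]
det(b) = -0.00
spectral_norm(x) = 2.14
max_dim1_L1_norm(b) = 3.78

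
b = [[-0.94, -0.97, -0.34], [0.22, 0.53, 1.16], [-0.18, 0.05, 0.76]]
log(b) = [[1.98+2.99j, (4.74+0.5j), (-6.54+2.26j)],[(-2.53+0.26j), -5.40+2.28j, (7.18-3.86j)],[0.69+0.14j, (1.53-0.48j), (-1.99+1.01j)]]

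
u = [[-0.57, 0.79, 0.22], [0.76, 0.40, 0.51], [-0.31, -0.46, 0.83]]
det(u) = -0.996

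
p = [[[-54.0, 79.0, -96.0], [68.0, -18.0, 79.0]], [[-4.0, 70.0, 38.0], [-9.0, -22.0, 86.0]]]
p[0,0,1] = 79.0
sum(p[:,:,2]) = 107.0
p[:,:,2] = [[-96.0, 79.0], [38.0, 86.0]]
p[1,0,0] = -4.0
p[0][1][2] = 79.0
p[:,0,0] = [-54.0, -4.0]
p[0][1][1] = -18.0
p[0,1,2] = 79.0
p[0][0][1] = 79.0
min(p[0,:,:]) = -96.0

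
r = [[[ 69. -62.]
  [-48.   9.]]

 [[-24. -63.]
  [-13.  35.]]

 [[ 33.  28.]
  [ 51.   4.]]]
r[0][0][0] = 69.0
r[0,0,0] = 69.0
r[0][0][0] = 69.0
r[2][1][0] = 51.0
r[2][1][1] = 4.0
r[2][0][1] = 28.0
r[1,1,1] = 35.0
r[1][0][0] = -24.0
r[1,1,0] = -13.0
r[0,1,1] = 9.0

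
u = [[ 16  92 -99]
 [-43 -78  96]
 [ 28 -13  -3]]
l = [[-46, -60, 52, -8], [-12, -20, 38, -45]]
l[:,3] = [-8, -45]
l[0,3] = -8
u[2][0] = 28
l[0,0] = -46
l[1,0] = -12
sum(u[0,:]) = 9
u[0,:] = [16, 92, -99]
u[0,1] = 92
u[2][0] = 28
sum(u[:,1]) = 1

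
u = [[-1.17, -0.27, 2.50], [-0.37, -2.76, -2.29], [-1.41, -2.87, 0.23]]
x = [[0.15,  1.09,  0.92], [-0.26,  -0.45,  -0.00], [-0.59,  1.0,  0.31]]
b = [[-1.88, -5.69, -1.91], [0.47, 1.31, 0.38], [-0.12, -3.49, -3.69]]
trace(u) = -3.70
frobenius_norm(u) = 5.56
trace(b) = -4.26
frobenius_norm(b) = 8.21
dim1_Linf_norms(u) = [2.5, 2.76, 2.87]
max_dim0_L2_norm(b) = 6.8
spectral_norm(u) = 4.46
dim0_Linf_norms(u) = [1.41, 2.87, 2.5]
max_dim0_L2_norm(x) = 1.55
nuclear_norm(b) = 10.12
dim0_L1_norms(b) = [2.47, 10.49, 5.98]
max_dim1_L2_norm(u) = 3.61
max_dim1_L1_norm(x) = 2.16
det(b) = -0.18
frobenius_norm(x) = 1.94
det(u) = 0.46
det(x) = -0.42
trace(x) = 0.01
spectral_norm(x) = 1.79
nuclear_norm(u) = 7.82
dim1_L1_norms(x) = [2.16, 0.71, 1.9]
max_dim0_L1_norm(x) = 2.54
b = x @ u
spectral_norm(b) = 7.91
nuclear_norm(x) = 2.81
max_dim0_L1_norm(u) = 5.9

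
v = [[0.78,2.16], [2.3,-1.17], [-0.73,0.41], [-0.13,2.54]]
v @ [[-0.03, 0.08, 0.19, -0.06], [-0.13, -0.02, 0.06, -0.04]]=[[-0.3, 0.02, 0.28, -0.13],[0.08, 0.21, 0.37, -0.09],[-0.03, -0.07, -0.11, 0.03],[-0.33, -0.06, 0.13, -0.09]]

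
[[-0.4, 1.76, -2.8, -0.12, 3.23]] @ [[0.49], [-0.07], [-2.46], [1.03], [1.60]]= [[11.61]]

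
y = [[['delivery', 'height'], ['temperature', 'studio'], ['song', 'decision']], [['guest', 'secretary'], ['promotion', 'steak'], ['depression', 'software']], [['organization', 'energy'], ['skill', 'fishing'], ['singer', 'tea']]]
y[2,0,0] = 'organization'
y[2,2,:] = ['singer', 'tea']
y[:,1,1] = ['studio', 'steak', 'fishing']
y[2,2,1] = 'tea'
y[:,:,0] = [['delivery', 'temperature', 'song'], ['guest', 'promotion', 'depression'], ['organization', 'skill', 'singer']]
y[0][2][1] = 'decision'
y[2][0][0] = 'organization'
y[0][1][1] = 'studio'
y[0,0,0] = 'delivery'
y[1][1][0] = 'promotion'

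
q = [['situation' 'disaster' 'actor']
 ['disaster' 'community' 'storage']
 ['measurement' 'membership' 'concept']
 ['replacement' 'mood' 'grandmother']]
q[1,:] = ['disaster', 'community', 'storage']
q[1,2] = 'storage'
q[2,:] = ['measurement', 'membership', 'concept']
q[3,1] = 'mood'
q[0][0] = 'situation'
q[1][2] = 'storage'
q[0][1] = 'disaster'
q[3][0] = 'replacement'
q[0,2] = 'actor'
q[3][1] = 'mood'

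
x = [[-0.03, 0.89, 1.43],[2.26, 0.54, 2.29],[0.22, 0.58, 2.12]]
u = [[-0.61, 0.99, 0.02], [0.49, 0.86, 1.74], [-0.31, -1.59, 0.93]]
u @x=[[2.26, 0.0, 1.44], [2.31, 1.91, 6.36], [-3.38, -0.6, -2.11]]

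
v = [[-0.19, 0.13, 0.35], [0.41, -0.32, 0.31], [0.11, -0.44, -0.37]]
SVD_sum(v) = [[-0.17,0.26,0.16], [0.14,-0.22,-0.14], [0.27,-0.41,-0.25]] + [[0.09, -0.04, 0.15], [0.25, -0.11, 0.45], [-0.08, 0.04, -0.14]] + [[-0.11, -0.09, 0.04], [0.01, 0.01, -0.00], [-0.07, -0.06, 0.03]]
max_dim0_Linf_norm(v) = 0.44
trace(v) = -0.88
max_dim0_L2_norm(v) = 0.6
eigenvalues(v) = [(-0.6+0j), (-0.14+0.33j), (-0.14-0.33j)]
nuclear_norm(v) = 1.48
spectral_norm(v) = 0.72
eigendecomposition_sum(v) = [[(-0.38+0j), 0.35+0.00j, 0.11-0.00j], [(0.11-0j), (-0.1-0j), (-0.03+0j)], [0.40-0.00j, -0.37-0.00j, -0.11+0.00j]] + [[(0.09+0.11j), (-0.11+0.07j), (0.12+0.09j)], [(0.15+0.1j), -0.11+0.11j, (0.17+0.06j)], [(-0.15+0.07j), (-0.04-0.13j), -0.13+0.10j]] + [[(0.09-0.11j), -0.11-0.07j, (0.12-0.09j)], [(0.15-0.1j), (-0.11-0.11j), (0.17-0.06j)], [-0.15-0.07j, (-0.04+0.13j), (-0.13-0.1j)]]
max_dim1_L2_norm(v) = 0.61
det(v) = -0.08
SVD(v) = [[-0.49, 0.31, -0.82],[0.41, 0.91, 0.09],[0.77, -0.29, -0.57]] @ diag([0.7157933465735625, 0.5830787641455756, 0.1798861856938659]) @ [[0.48,-0.75,-0.46], [0.48,-0.21,0.85], [0.73,0.63,-0.26]]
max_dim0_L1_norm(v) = 1.03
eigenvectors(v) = [[-0.67+0.00j, (-0.5-0.14j), (-0.5+0.14j)], [0.20+0.00j, (-0.64+0j), -0.64-0.00j], [0.71+0.00j, (0.3-0.49j), (0.3+0.49j)]]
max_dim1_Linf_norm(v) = 0.44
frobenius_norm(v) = 0.94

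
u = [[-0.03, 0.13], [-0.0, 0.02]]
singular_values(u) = [0.13, 0.0]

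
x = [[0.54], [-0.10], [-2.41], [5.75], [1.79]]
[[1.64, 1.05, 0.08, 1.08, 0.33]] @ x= [[7.39]]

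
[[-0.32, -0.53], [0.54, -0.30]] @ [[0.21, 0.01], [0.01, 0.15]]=[[-0.07, -0.08], [0.11, -0.04]]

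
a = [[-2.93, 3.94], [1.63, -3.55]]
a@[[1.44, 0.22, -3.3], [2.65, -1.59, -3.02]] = [[6.22, -6.91, -2.23], [-7.06, 6.00, 5.34]]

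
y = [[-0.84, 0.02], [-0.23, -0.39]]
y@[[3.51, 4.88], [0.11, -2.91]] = [[-2.95, -4.16],[-0.85, 0.01]]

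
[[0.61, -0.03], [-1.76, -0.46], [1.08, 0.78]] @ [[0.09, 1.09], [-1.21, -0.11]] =[[0.09, 0.67],[0.40, -1.87],[-0.85, 1.09]]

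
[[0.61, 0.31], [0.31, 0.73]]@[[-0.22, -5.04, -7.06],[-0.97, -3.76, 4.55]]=[[-0.43, -4.24, -2.9], [-0.78, -4.31, 1.13]]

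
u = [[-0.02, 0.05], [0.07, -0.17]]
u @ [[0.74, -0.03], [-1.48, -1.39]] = [[-0.09, -0.07], [0.3, 0.23]]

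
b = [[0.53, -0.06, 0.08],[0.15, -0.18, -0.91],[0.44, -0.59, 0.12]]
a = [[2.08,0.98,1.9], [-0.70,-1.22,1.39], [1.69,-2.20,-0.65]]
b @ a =[[1.28, 0.42, 0.87], [-1.1, 2.37, 0.63], [1.53, 0.89, -0.06]]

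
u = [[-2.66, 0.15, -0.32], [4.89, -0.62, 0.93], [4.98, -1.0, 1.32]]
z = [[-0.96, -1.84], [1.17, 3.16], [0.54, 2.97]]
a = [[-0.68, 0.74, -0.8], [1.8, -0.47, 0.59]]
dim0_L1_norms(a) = [2.48, 1.21, 1.39]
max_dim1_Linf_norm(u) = 4.98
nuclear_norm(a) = 2.89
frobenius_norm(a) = 2.34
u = z @ a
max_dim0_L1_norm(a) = 2.48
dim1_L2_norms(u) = [2.68, 5.02, 5.25]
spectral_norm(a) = 2.25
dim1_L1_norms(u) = [3.13, 6.44, 7.3]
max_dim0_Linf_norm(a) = 1.8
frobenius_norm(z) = 4.98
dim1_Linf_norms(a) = [0.8, 1.8]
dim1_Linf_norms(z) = [1.84, 3.16, 2.97]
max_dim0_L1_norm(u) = 12.53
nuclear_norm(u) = 8.24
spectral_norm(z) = 4.95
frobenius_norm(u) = 7.74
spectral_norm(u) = 7.72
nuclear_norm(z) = 5.50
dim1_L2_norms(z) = [2.08, 3.37, 3.02]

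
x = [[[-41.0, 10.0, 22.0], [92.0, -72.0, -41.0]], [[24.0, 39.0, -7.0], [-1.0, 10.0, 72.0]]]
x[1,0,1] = 39.0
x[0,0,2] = 22.0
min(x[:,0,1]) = 10.0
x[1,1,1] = 10.0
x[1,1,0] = -1.0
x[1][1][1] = 10.0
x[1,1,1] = 10.0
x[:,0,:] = [[-41.0, 10.0, 22.0], [24.0, 39.0, -7.0]]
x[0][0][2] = 22.0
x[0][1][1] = -72.0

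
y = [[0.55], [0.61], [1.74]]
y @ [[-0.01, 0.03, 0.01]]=[[-0.01, 0.02, 0.01], [-0.01, 0.02, 0.01], [-0.02, 0.05, 0.02]]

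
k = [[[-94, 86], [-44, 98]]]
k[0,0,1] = 86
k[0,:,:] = [[-94, 86], [-44, 98]]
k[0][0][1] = 86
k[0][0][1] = 86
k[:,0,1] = [86]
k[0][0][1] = 86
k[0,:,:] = [[-94, 86], [-44, 98]]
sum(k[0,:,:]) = 46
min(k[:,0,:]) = -94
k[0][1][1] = 98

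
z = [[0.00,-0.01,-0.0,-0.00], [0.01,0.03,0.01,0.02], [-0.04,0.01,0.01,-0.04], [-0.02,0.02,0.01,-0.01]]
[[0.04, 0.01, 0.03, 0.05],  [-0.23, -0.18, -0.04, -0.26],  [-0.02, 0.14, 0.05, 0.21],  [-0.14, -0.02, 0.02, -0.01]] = z @ [[3.44, -0.65, -2.9, -2.26], [-4.13, -1.20, -2.76, -4.63], [-3.73, -5.07, 3.75, -1.04], [-5.01, -4.38, 1.78, -4.43]]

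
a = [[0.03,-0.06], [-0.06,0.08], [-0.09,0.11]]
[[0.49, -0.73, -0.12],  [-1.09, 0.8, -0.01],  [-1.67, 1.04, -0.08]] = a@[[22.23, 8.56, 8.55], [3.01, 16.46, 6.26]]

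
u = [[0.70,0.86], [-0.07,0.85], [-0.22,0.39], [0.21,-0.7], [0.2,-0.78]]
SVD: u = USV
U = [[-0.55, 0.81],[-0.51, -0.17],[-0.23, -0.32],[0.41, 0.33],[0.46, 0.33]]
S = [1.65, 0.78]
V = [[-0.07, -1.0],[1.00, -0.07]]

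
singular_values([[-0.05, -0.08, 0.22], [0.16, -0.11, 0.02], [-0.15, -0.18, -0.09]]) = [0.25, 0.24, 0.19]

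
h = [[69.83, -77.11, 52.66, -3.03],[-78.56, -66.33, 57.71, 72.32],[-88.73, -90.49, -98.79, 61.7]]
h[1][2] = 57.71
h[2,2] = -98.79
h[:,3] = [-3.03, 72.32, 61.7]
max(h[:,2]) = 57.71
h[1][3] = 72.32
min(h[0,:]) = -77.11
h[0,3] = -3.03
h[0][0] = 69.83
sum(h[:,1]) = -233.93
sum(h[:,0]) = -97.46000000000001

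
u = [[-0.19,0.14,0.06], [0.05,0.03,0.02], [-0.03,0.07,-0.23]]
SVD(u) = [[-0.76,-0.65,0.07], [0.10,-0.01,1.00], [-0.65,0.76,0.07]] @ diag([0.24757662112889817, 0.23932542420632, 0.05682568080421962]) @ [[0.68, -0.6, 0.43], [0.42, -0.16, -0.89], [0.6, 0.79, 0.14]]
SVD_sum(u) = [[-0.13, 0.11, -0.08],[0.02, -0.01, 0.01],[-0.11, 0.10, -0.07]] + [[-0.07, 0.02, 0.14], [-0.0, 0.0, 0.00], [0.08, -0.03, -0.16]] + [[0.0, 0.0, 0.0], [0.03, 0.04, 0.01], [0.0, 0.00, 0.0]]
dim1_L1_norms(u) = [0.39, 0.1, 0.33]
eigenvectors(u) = [[(0.51+0j), (0.71+0j), (0.71-0j)], [(0.85+0j), -0.11-0.07j, (-0.11+0.07j)], [(0.15+0j), (-0.17+0.67j), (-0.17-0.67j)]]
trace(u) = -0.39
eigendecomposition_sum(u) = [[(0.01+0j), (0.03+0j), 0.00+0.00j], [(0.01+0j), 0.06+0.00j, (0.01+0j)], [0.00+0.00j, 0.01+0.00j, 0j]] + [[-0.10+0.04j, (0.05-0.05j), 0.03+0.12j],[0.02+0.00j, -0.01+0.00j, (0.01-0.02j)],[-0.02-0.10j, 0.03+0.06j, -0.12-0.00j]] + [[-0.10-0.04j, 0.05+0.05j, 0.03-0.12j], [0.02-0.00j, (-0.01-0j), 0.01+0.02j], [-0.02+0.10j, (0.03-0.06j), -0.12+0.00j]]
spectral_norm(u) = 0.25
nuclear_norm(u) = 0.54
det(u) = 0.00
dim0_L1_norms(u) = [0.27, 0.24, 0.31]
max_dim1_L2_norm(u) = 0.24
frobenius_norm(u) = 0.35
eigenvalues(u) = [(0.06+0j), (-0.23+0.04j), (-0.23-0.04j)]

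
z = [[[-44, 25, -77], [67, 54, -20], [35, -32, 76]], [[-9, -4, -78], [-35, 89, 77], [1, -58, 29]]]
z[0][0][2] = -77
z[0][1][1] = 54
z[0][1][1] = 54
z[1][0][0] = -9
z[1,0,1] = -4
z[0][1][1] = 54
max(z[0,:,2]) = 76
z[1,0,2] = -78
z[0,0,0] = -44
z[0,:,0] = [-44, 67, 35]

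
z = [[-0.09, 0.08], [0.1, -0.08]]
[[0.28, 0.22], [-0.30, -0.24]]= z @ [[-2.83,-2.12], [0.27,0.41]]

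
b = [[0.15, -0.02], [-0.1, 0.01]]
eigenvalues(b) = [0.16, -0.0]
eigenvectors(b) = [[0.84,0.13], [-0.55,0.99]]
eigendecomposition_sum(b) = [[0.15, -0.02], [-0.1, 0.01]] + [[-0.0, -0.0],[-0.00, -0.00]]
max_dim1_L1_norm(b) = 0.17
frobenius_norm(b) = 0.18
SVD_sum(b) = [[0.15,-0.02],[-0.10,0.01]] + [[-0.0, -0.00], [-0.00, -0.00]]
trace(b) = 0.16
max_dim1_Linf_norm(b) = 0.15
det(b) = -0.00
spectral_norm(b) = 0.18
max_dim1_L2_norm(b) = 0.15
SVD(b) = [[-0.83, 0.55], [0.55, 0.83]] @ diag([0.18163816367292043, 0.0027527254729372854]) @ [[-0.99, 0.12],[-0.12, -0.99]]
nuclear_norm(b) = 0.18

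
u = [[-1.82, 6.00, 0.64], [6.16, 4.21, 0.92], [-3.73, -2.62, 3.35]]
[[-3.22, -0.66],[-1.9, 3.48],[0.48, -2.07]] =u @ [[0.06, 0.53], [-0.50, 0.05], [-0.18, 0.01]]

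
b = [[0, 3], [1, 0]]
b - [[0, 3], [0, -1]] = [[0, 0], [1, 1]]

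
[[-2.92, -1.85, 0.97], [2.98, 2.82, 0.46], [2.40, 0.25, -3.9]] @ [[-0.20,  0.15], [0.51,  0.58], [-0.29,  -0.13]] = [[-0.64, -1.64], [0.71, 2.02], [0.78, 1.01]]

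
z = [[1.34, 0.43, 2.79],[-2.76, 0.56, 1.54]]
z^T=[[1.34, -2.76], [0.43, 0.56], [2.79, 1.54]]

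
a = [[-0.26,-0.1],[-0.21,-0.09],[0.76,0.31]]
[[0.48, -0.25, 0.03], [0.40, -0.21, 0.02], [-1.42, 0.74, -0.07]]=a@[[-1.14, 0.68, -0.4],[-1.79, 0.71, 0.76]]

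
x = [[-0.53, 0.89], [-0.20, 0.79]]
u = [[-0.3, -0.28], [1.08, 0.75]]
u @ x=[[0.22, -0.49], [-0.72, 1.55]]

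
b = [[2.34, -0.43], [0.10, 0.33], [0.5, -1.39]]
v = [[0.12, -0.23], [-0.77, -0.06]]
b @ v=[[0.61,-0.51], [-0.24,-0.04], [1.13,-0.03]]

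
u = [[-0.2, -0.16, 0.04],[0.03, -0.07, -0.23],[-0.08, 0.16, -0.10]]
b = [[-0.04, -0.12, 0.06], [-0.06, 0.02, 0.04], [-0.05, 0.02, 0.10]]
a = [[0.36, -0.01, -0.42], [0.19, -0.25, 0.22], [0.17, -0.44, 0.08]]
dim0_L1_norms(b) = [0.15, 0.16, 0.2]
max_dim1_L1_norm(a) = 0.79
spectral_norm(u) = 0.28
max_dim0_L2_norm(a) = 0.51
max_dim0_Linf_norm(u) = 0.23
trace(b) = 0.08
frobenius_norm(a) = 0.83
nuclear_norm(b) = 0.30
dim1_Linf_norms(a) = [0.42, 0.25, 0.44]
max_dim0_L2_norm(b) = 0.12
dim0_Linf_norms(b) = [0.06, 0.12, 0.1]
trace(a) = 0.19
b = a @ u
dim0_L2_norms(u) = [0.22, 0.24, 0.25]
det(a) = 0.04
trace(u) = -0.37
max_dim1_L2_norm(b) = 0.14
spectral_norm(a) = 0.60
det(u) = -0.01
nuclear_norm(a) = 1.29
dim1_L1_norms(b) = [0.22, 0.12, 0.17]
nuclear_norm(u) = 0.70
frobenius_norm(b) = 0.20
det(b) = -0.00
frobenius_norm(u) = 0.41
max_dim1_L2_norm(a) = 0.55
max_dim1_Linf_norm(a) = 0.44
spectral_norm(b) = 0.16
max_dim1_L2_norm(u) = 0.26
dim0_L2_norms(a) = [0.44, 0.51, 0.48]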